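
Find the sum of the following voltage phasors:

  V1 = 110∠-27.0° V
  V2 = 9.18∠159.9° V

Step 1 — Convert each phasor to rectangular form:
  V1 = 110·(cos(-27.0°) + j·sin(-27.0°)) = 98.01 - j49.94 V
  V2 = 9.18·(cos(159.9°) + j·sin(159.9°)) = -8.621 + j3.155 V
Step 2 — Sum components: V_total = 89.39 - j46.78 V.
Step 3 — Convert to polar: |V_total| = 100.9 V, ∠V_total = -27.6°.

V_total = 100.9∠-27.6° V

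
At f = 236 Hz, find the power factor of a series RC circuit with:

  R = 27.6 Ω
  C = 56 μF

Step 1 — Angular frequency: ω = 2π·f = 2π·236 = 1483 rad/s.
Step 2 — Component impedances:
  R: Z = R = 27.6 Ω
  C: Z = 1/(jωC) = -j/(ω·C) = 0 - j12.04 Ω
Step 3 — Series combination: Z_total = R + C = 27.6 - j12.04 Ω = 30.11∠-23.6° Ω.
Step 4 — Power factor: PF = cos(φ) = Re(Z)/|Z| = 27.6/30.11 = 0.9166.
Step 5 — Type: Im(Z) = -12.04 ⇒ leading (phase φ = -23.6°).

PF = 0.9166 (leading, φ = -23.6°)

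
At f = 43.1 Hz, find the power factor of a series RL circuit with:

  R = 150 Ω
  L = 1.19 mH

Step 1 — Angular frequency: ω = 2π·f = 2π·43.1 = 270.8 rad/s.
Step 2 — Component impedances:
  R: Z = R = 150 Ω
  L: Z = jωL = j·270.8·0.00119 = 0 + j0.3223 Ω
Step 3 — Series combination: Z_total = R + L = 150 + j0.3223 Ω = 150∠0.1° Ω.
Step 4 — Power factor: PF = cos(φ) = Re(Z)/|Z| = 150/150 = 1.
Step 5 — Type: Im(Z) = 0.3223 ⇒ lagging (phase φ = 0.1°).

PF = 1 (lagging, φ = 0.1°)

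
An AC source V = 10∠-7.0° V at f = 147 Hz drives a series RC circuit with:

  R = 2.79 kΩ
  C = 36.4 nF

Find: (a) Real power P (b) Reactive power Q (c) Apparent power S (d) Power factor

Step 1 — Angular frequency: ω = 2π·f = 2π·147 = 923.6 rad/s.
Step 2 — Component impedances:
  R: Z = R = 2790 Ω
  C: Z = 1/(jωC) = -j/(ω·C) = 0 - j2.974e+04 Ω
Step 3 — Series combination: Z_total = R + C = 2790 - j2.974e+04 Ω = 2.987e+04∠-84.6° Ω.
Step 4 — Source phasor: V = 10∠-7.0° V = 9.925 - j1.219 V.
Step 5 — Current: I = V / Z = 7.164e-05 + j0.000327 A = 0.0003347∠77.6° A.
Step 6 — Complex power: S = V·I* = 0.0003126 - j0.003333 VA.
Step 7 — Real power: P = Re(S) = 0.0003126 W.
Step 8 — Reactive power: Q = Im(S) = -0.003333 VAR.
Step 9 — Apparent power: |S| = 0.003347 VA.
Step 10 — Power factor: PF = P/|S| = 0.09339 (leading).

(a) P = 0.0003126 W  (b) Q = -0.003333 VAR  (c) S = 0.003347 VA  (d) PF = 0.09339 (leading)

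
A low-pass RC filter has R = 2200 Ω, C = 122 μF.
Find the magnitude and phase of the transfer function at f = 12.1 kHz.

Step 1 — Angular frequency: ω = 2π·1.21e+04 = 7.603e+04 rad/s.
Step 2 — Transfer function: H(jω) = 1/(1 + jωRC).
Step 3 — Denominator: 1 + jωRC = 1 + j·7.603e+04·2200·0.000122 = 1 + j2.041e+04.
Step 4 — H = 2.402e-09 - j4.901e-05.
Step 5 — Magnitude: |H| = 4.901e-05 (-86.2 dB); phase: φ = -90.0°.

|H| = 4.901e-05 (-86.2 dB), φ = -90.0°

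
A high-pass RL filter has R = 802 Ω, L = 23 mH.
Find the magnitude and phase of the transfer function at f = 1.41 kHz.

Step 1 — Angular frequency: ω = 2π·1410 = 8859 rad/s.
Step 2 — Transfer function: H(jω) = jωL/(R + jωL).
Step 3 — Numerator jωL = j·203.8; denominator R + jωL = 802 + j203.8.
Step 4 — H = 0.06064 + j0.2387.
Step 5 — Magnitude: |H| = 0.2462 (-12.2 dB); phase: φ = 75.7°.

|H| = 0.2462 (-12.2 dB), φ = 75.7°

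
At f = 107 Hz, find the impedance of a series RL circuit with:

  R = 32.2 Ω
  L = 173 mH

Step 1 — Angular frequency: ω = 2π·f = 2π·107 = 672.3 rad/s.
Step 2 — Component impedances:
  R: Z = R = 32.2 Ω
  L: Z = jωL = j·672.3·0.173 = 0 + j116.3 Ω
Step 3 — Series combination: Z_total = R + L = 32.2 + j116.3 Ω = 120.7∠74.5° Ω.

Z = 32.2 + j116.3 Ω = 120.7∠74.5° Ω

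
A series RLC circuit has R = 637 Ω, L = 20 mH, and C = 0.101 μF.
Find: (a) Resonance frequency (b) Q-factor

Step 1 — Resonance condition Im(Z)=0 gives ω₀ = 1/√(LC).
Step 2 — ω₀ = 1/√(0.02·1.01e-07) = 2.225e+04 rad/s.
Step 3 — f₀ = ω₀/(2π) = 3541 Hz.
Step 4 — Series Q: Q = ω₀L/R = 2.225e+04·0.02/637 = 0.6986.

(a) f₀ = 3541 Hz  (b) Q = 0.6986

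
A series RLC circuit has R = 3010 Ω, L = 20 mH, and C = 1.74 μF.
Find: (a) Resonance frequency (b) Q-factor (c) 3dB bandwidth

Step 1 — Resonance: ω₀ = 1/√(LC) = 1/√(0.02·1.74e-06) = 5361 rad/s.
Step 2 — f₀ = ω₀/(2π) = 853.2 Hz.
Step 3 — Series Q: Q = ω₀L/R = 5361·0.02/3010 = 0.03562.
Step 4 — Bandwidth: Δω = ω₀/Q = 1.505e+05 rad/s; BW = Δω/(2π) = 2.395e+04 Hz.

(a) f₀ = 853.2 Hz  (b) Q = 0.03562  (c) BW = 2.395e+04 Hz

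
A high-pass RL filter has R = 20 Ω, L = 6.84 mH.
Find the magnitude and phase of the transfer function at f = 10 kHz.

Step 1 — Angular frequency: ω = 2π·1e+04 = 6.283e+04 rad/s.
Step 2 — Transfer function: H(jω) = jωL/(R + jωL).
Step 3 — Numerator jωL = j·429.8; denominator R + jωL = 20 + j429.8.
Step 4 — H = 0.9978 + j0.04644.
Step 5 — Magnitude: |H| = 0.9989 (-0.0 dB); phase: φ = 2.7°.

|H| = 0.9989 (-0.0 dB), φ = 2.7°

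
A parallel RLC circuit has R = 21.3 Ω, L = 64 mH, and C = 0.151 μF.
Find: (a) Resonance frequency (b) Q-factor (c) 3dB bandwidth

Step 1 — Resonance: ω₀ = 1/√(LC) = 1/√(0.064·1.51e-07) = 1.017e+04 rad/s.
Step 2 — f₀ = ω₀/(2π) = 1619 Hz.
Step 3 — Parallel Q: Q = R/(ω₀L) = 21.3/(1.017e+04·0.064) = 0.03272.
Step 4 — Bandwidth: Δω = ω₀/Q = 3.109e+05 rad/s; BW = Δω/(2π) = 4.948e+04 Hz.

(a) f₀ = 1619 Hz  (b) Q = 0.03272  (c) BW = 4.948e+04 Hz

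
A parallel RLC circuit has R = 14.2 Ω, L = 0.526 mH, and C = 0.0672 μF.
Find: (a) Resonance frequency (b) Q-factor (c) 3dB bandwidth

Step 1 — Resonance: ω₀ = 1/√(LC) = 1/√(0.000526·6.72e-08) = 1.682e+05 rad/s.
Step 2 — f₀ = ω₀/(2π) = 2.677e+04 Hz.
Step 3 — Parallel Q: Q = R/(ω₀L) = 14.2/(1.682e+05·0.000526) = 0.1605.
Step 4 — Bandwidth: Δω = ω₀/Q = 1.048e+06 rad/s; BW = Δω/(2π) = 1.668e+05 Hz.

(a) f₀ = 2.677e+04 Hz  (b) Q = 0.1605  (c) BW = 1.668e+05 Hz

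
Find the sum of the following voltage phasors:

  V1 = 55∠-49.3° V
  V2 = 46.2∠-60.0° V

Step 1 — Convert each phasor to rectangular form:
  V1 = 55·(cos(-49.3°) + j·sin(-49.3°)) = 35.87 - j41.7 V
  V2 = 46.2·(cos(-60.0°) + j·sin(-60.0°)) = 23.1 - j40.01 V
Step 2 — Sum components: V_total = 58.97 - j81.71 V.
Step 3 — Convert to polar: |V_total| = 100.8 V, ∠V_total = -54.2°.

V_total = 100.8∠-54.2° V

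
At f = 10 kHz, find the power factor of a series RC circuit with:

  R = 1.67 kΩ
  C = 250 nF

Step 1 — Angular frequency: ω = 2π·f = 2π·1e+04 = 6.283e+04 rad/s.
Step 2 — Component impedances:
  R: Z = R = 1670 Ω
  C: Z = 1/(jωC) = -j/(ω·C) = 0 - j63.66 Ω
Step 3 — Series combination: Z_total = R + C = 1670 - j63.66 Ω = 1671∠-2.2° Ω.
Step 4 — Power factor: PF = cos(φ) = Re(Z)/|Z| = 1670/1671.2 = 0.9993.
Step 5 — Type: Im(Z) = -63.66 ⇒ leading (phase φ = -2.2°).

PF = 0.9993 (leading, φ = -2.2°)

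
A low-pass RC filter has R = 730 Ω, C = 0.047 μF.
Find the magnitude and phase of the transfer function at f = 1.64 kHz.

Step 1 — Angular frequency: ω = 2π·1640 = 1.03e+04 rad/s.
Step 2 — Transfer function: H(jω) = 1/(1 + jωRC).
Step 3 — Denominator: 1 + jωRC = 1 + j·1.03e+04·730·4.7e-08 = 1 + j0.3535.
Step 4 — H = 0.8889 - j0.3143.
Step 5 — Magnitude: |H| = 0.9428 (-0.5 dB); phase: φ = -19.5°.

|H| = 0.9428 (-0.5 dB), φ = -19.5°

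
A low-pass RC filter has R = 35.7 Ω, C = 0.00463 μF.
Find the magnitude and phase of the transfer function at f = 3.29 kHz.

Step 1 — Angular frequency: ω = 2π·3290 = 2.067e+04 rad/s.
Step 2 — Transfer function: H(jω) = 1/(1 + jωRC).
Step 3 — Denominator: 1 + jωRC = 1 + j·2.067e+04·35.7·4.63e-09 = 1 + j0.003417.
Step 4 — H = 1 - j0.003417.
Step 5 — Magnitude: |H| = 1 (-0.0 dB); phase: φ = -0.2°.

|H| = 1 (-0.0 dB), φ = -0.2°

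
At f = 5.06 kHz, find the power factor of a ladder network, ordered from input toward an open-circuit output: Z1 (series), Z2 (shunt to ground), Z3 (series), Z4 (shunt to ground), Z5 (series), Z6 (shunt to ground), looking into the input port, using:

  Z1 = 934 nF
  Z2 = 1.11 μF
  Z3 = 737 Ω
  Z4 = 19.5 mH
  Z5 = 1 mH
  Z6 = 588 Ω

Step 1 — Angular frequency: ω = 2π·f = 2π·5060 = 3.179e+04 rad/s.
Step 2 — Component impedances:
  Z1: Z = 1/(jωC) = -j/(ω·C) = 0 - j33.68 Ω
  Z2: Z = 1/(jωC) = -j/(ω·C) = 0 - j28.34 Ω
  Z3: Z = R = 737 Ω
  Z4: Z = jωL = j·3.179e+04·0.0195 = 0 + j620 Ω
  Z5: Z = jωL = j·3.179e+04·0.001 = 0 + j31.79 Ω
  Z6: Z = R = 588 Ω
Step 3 — Ladder network (open output): work backward from the far end, alternating series and parallel combinations. Z_in = 0.7305 - j62.2 Ω = 62.21∠-89.3° Ω.
Step 4 — Power factor: PF = cos(φ) = Re(Z)/|Z| = 0.7305/62.21 = 0.01174.
Step 5 — Type: Im(Z) = -62.2 ⇒ leading (phase φ = -89.3°).

PF = 0.01174 (leading, φ = -89.3°)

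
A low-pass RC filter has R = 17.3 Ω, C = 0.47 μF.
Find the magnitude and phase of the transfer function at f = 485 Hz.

Step 1 — Angular frequency: ω = 2π·485 = 3047 rad/s.
Step 2 — Transfer function: H(jω) = 1/(1 + jωRC).
Step 3 — Denominator: 1 + jωRC = 1 + j·3047·17.3·4.7e-07 = 1 + j0.02478.
Step 4 — H = 0.9994 - j0.02476.
Step 5 — Magnitude: |H| = 0.9997 (-0.0 dB); phase: φ = -1.4°.

|H| = 0.9997 (-0.0 dB), φ = -1.4°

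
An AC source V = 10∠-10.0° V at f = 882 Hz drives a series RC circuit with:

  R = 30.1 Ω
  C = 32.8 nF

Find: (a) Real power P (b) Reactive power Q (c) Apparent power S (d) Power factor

Step 1 — Angular frequency: ω = 2π·f = 2π·882 = 5542 rad/s.
Step 2 — Component impedances:
  R: Z = R = 30.1 Ω
  C: Z = 1/(jωC) = -j/(ω·C) = 0 - j5501 Ω
Step 3 — Series combination: Z_total = R + C = 30.1 - j5501 Ω = 5502∠-89.7° Ω.
Step 4 — Source phasor: V = 10∠-10.0° V = 9.848 - j1.736 V.
Step 5 — Current: I = V / Z = 0.0003254 + j0.001788 A = 0.001818∠79.7° A.
Step 6 — Complex power: S = V·I* = 9.945e-05 - j0.01818 VA.
Step 7 — Real power: P = Re(S) = 9.945e-05 W.
Step 8 — Reactive power: Q = Im(S) = -0.01818 VAR.
Step 9 — Apparent power: |S| = 0.01818 VA.
Step 10 — Power factor: PF = P/|S| = 0.005471 (leading).

(a) P = 9.945e-05 W  (b) Q = -0.01818 VAR  (c) S = 0.01818 VA  (d) PF = 0.005471 (leading)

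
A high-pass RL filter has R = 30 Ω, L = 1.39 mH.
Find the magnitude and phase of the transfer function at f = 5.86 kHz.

Step 1 — Angular frequency: ω = 2π·5860 = 3.682e+04 rad/s.
Step 2 — Transfer function: H(jω) = jωL/(R + jωL).
Step 3 — Numerator jωL = j·51.18; denominator R + jωL = 30 + j51.18.
Step 4 — H = 0.7443 + j0.4363.
Step 5 — Magnitude: |H| = 0.8627 (-1.3 dB); phase: φ = 30.4°.

|H| = 0.8627 (-1.3 dB), φ = 30.4°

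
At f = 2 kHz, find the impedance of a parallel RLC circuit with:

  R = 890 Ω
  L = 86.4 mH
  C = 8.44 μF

Step 1 — Angular frequency: ω = 2π·f = 2π·2000 = 1.257e+04 rad/s.
Step 2 — Component impedances:
  R: Z = R = 890 Ω
  L: Z = jωL = j·1.257e+04·0.0864 = 0 + j1086 Ω
  C: Z = 1/(jωC) = -j/(ω·C) = 0 - j9.429 Ω
Step 3 — Parallel combination: 1/Z_total = 1/R + 1/L + 1/C; Z_total = 0.1016 - j9.51 Ω = 9.511∠-89.4° Ω.

Z = 0.1016 - j9.51 Ω = 9.511∠-89.4° Ω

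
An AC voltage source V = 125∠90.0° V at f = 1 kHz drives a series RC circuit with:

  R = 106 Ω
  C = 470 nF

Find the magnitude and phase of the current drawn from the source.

Step 1 — Angular frequency: ω = 2π·f = 2π·1000 = 6283 rad/s.
Step 2 — Component impedances:
  R: Z = R = 106 Ω
  C: Z = 1/(jωC) = -j/(ω·C) = 0 - j338.6 Ω
Step 3 — Series combination: Z_total = R + C = 106 - j338.6 Ω = 354.8∠-72.6° Ω.
Step 4 — Source phasor: V = 125∠90.0° V = 0 + j125 V.
Step 5 — Ohm's law: I = V / Z_total = (0 + j125) / (106 - j338.6) = -0.3362 + j0.1052 A.
Step 6 — Convert to polar: |I| = 0.3523 A, ∠I = 162.6°.

I = 0.3523∠162.6° A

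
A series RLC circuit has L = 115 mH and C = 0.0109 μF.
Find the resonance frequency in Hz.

Step 1 — Resonance condition Im(Z)=0 gives ω₀ = 1/√(LC).
Step 2 — ω₀ = 1/√(0.115·1.09e-08) = 2.824e+04 rad/s.
Step 3 — f₀ = ω₀/(2π) = 4495 Hz.

f₀ = 4495 Hz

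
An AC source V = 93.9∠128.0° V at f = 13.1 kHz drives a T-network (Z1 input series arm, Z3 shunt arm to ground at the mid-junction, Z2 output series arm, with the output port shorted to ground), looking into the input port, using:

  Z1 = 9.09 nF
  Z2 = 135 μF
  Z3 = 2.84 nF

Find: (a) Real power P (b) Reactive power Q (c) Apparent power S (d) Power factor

Step 1 — Angular frequency: ω = 2π·f = 2π·1.31e+04 = 8.231e+04 rad/s.
Step 2 — Component impedances:
  Z1: Z = 1/(jωC) = -j/(ω·C) = 0 - j1337 Ω
  Z2: Z = 1/(jωC) = -j/(ω·C) = 0 - j0.08999 Ω
  Z3: Z = 1/(jωC) = -j/(ω·C) = 0 - j4278 Ω
Step 3 — With the output port shorted to ground, the output series arm Z2 runs from the junction to ground; the shunt arm Z3 also runs from the junction to ground. They appear in parallel: Z3 || Z2 = 0 - j0.08999 Ω.
Step 4 — Series with input arm Z1: Z_in = Z1 + (Z3 || Z2) = 0 - j1337 Ω = 1337∠-90.0° Ω.
Step 5 — Source phasor: V = 93.9∠128.0° V = -57.81 + j73.99 V.
Step 6 — Current: I = V / Z = -0.05536 - j0.04325 A = 0.07025∠-142.0° A.
Step 7 — Complex power: S = V·I* = 0 - j6.597 VA.
Step 8 — Real power: P = Re(S) = 0 W.
Step 9 — Reactive power: Q = Im(S) = -6.597 VAR.
Step 10 — Apparent power: |S| = 6.597 VA.
Step 11 — Power factor: PF = P/|S| = 0 (leading).

(a) P = 0 W  (b) Q = -6.597 VAR  (c) S = 6.597 VA  (d) PF = 0 (leading)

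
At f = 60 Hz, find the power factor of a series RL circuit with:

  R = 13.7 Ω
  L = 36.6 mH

Step 1 — Angular frequency: ω = 2π·f = 2π·60 = 377 rad/s.
Step 2 — Component impedances:
  R: Z = R = 13.7 Ω
  L: Z = jωL = j·377·0.0366 = 0 + j13.8 Ω
Step 3 — Series combination: Z_total = R + L = 13.7 + j13.8 Ω = 19.44∠45.2° Ω.
Step 4 — Power factor: PF = cos(φ) = Re(Z)/|Z| = 13.7/19.444 = 0.7046.
Step 5 — Type: Im(Z) = 13.8 ⇒ lagging (phase φ = 45.2°).

PF = 0.7046 (lagging, φ = 45.2°)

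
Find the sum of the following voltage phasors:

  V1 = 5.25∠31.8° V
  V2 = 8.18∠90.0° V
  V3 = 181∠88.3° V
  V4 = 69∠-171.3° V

Step 1 — Convert each phasor to rectangular form:
  V1 = 5.25·(cos(31.8°) + j·sin(31.8°)) = 4.462 + j2.767 V
  V2 = 8.18·(cos(90.0°) + j·sin(90.0°)) = 0 + j8.18 V
  V3 = 181·(cos(88.3°) + j·sin(88.3°)) = 5.37 + j180.9 V
  V4 = 69·(cos(-171.3°) + j·sin(-171.3°)) = -68.21 - j10.44 V
Step 2 — Sum components: V_total = -58.37 + j181.4 V.
Step 3 — Convert to polar: |V_total| = 190.6 V, ∠V_total = 107.8°.

V_total = 190.6∠107.8° V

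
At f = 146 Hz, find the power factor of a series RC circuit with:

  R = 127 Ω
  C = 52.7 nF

Step 1 — Angular frequency: ω = 2π·f = 2π·146 = 917.3 rad/s.
Step 2 — Component impedances:
  R: Z = R = 127 Ω
  C: Z = 1/(jωC) = -j/(ω·C) = 0 - j2.069e+04 Ω
Step 3 — Series combination: Z_total = R + C = 127 - j2.069e+04 Ω = 2.069e+04∠-89.6° Ω.
Step 4 — Power factor: PF = cos(φ) = Re(Z)/|Z| = 127/20685 = 0.00614.
Step 5 — Type: Im(Z) = -2.069e+04 ⇒ leading (phase φ = -89.6°).

PF = 0.00614 (leading, φ = -89.6°)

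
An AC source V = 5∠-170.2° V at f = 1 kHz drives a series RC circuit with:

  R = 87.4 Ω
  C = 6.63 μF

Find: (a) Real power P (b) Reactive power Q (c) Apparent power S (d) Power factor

Step 1 — Angular frequency: ω = 2π·f = 2π·1000 = 6283 rad/s.
Step 2 — Component impedances:
  R: Z = R = 87.4 Ω
  C: Z = 1/(jωC) = -j/(ω·C) = 0 - j24.01 Ω
Step 3 — Series combination: Z_total = R + C = 87.4 - j24.01 Ω = 90.64∠-15.4° Ω.
Step 4 — Source phasor: V = 5∠-170.2° V = -4.927 - j0.851 V.
Step 5 — Current: I = V / Z = -0.04993 - j0.02345 A = 0.05517∠-154.8° A.
Step 6 — Complex power: S = V·I* = 0.266 - j0.07305 VA.
Step 7 — Real power: P = Re(S) = 0.266 W.
Step 8 — Reactive power: Q = Im(S) = -0.07305 VAR.
Step 9 — Apparent power: |S| = 0.2758 VA.
Step 10 — Power factor: PF = P/|S| = 0.9643 (leading).

(a) P = 0.266 W  (b) Q = -0.07305 VAR  (c) S = 0.2758 VA  (d) PF = 0.9643 (leading)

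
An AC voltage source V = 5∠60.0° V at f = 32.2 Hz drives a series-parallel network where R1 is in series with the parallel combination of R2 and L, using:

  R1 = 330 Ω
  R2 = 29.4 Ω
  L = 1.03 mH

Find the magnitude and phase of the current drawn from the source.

Step 1 — Angular frequency: ω = 2π·f = 2π·32.2 = 202.3 rad/s.
Step 2 — Component impedances:
  R1: Z = R = 330 Ω
  R2: Z = R = 29.4 Ω
  L: Z = jωL = j·202.3·0.00103 = 0 + j0.2084 Ω
Step 3 — Parallel branch: R2 || L = 1/(1/R2 + 1/L) = 0.001477 + j0.2084 Ω.
Step 4 — Series with R1: Z_total = R1 + (R2 || L) = 330 + j0.2084 Ω = 330∠0.0° Ω.
Step 5 — Source phasor: V = 5∠60.0° V = 2.5 + j4.33 V.
Step 6 — Ohm's law: I = V / Z_total = (2.5 + j4.33) / (330 + j0.2084) = 0.007584 + j0.01312 A.
Step 7 — Convert to polar: |I| = 0.01515 A, ∠I = 60.0°.

I = 0.01515∠60.0° A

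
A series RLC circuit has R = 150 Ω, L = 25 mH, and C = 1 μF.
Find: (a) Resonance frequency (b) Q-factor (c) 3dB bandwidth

Step 1 — Resonance condition Im(Z)=0 gives ω₀ = 1/√(LC).
Step 2 — ω₀ = 1/√(0.025·1e-06) = 6325 rad/s.
Step 3 — f₀ = ω₀/(2π) = 1007 Hz.
Step 4 — Series Q: Q = ω₀L/R = 6325·0.025/150 = 1.054.
Step 5 — 3dB bandwidth: Δω = ω₀/Q = 6000 rad/s; BW = Δω/(2π) = 954.9 Hz.

(a) f₀ = 1007 Hz  (b) Q = 1.054  (c) BW = 954.9 Hz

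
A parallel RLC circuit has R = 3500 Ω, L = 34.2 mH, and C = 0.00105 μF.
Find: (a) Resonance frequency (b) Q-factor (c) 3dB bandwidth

Step 1 — Resonance: ω₀ = 1/√(LC) = 1/√(0.0342·1.05e-09) = 1.669e+05 rad/s.
Step 2 — f₀ = ω₀/(2π) = 2.656e+04 Hz.
Step 3 — Parallel Q: Q = R/(ω₀L) = 3500/(1.669e+05·0.0342) = 0.6133.
Step 4 — Bandwidth: Δω = ω₀/Q = 2.721e+05 rad/s; BW = Δω/(2π) = 4.331e+04 Hz.

(a) f₀ = 2.656e+04 Hz  (b) Q = 0.6133  (c) BW = 4.331e+04 Hz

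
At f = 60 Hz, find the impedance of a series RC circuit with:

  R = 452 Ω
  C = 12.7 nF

Step 1 — Angular frequency: ω = 2π·f = 2π·60 = 377 rad/s.
Step 2 — Component impedances:
  R: Z = R = 452 Ω
  C: Z = 1/(jωC) = -j/(ω·C) = 0 - j2.089e+05 Ω
Step 3 — Series combination: Z_total = R + C = 452 - j2.089e+05 Ω = 2.089e+05∠-89.9° Ω.

Z = 452 - j2.089e+05 Ω = 2.089e+05∠-89.9° Ω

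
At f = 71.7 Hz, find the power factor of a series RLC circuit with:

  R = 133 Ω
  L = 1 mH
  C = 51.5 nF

Step 1 — Angular frequency: ω = 2π·f = 2π·71.7 = 450.5 rad/s.
Step 2 — Component impedances:
  R: Z = R = 133 Ω
  L: Z = jωL = j·450.5·0.001 = 0 + j0.4505 Ω
  C: Z = 1/(jωC) = -j/(ω·C) = 0 - j4.31e+04 Ω
Step 3 — Series combination: Z_total = R + L + C = 133 - j4.31e+04 Ω = 4.31e+04∠-89.8° Ω.
Step 4 — Power factor: PF = cos(φ) = Re(Z)/|Z| = 133/4.31e+04 = 0.003086.
Step 5 — Type: Im(Z) = -4.31e+04 ⇒ leading (phase φ = -89.8°).

PF = 0.003086 (leading, φ = -89.8°)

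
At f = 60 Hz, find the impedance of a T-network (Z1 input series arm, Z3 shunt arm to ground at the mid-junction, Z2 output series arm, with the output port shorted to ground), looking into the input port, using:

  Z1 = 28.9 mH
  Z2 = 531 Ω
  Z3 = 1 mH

Step 1 — Angular frequency: ω = 2π·f = 2π·60 = 377 rad/s.
Step 2 — Component impedances:
  Z1: Z = jωL = j·377·0.0289 = 0 + j10.9 Ω
  Z2: Z = R = 531 Ω
  Z3: Z = jωL = j·377·0.001 = 0 + j0.377 Ω
Step 3 — With the output port shorted to ground, the output series arm Z2 runs from the junction to ground; the shunt arm Z3 also runs from the junction to ground. They appear in parallel: Z3 || Z2 = 0.0002677 + j0.377 Ω.
Step 4 — Series with input arm Z1: Z_in = Z1 + (Z3 || Z2) = 0.0002677 + j11.27 Ω = 11.27∠90.0° Ω.

Z = 0.0002677 + j11.27 Ω = 11.27∠90.0° Ω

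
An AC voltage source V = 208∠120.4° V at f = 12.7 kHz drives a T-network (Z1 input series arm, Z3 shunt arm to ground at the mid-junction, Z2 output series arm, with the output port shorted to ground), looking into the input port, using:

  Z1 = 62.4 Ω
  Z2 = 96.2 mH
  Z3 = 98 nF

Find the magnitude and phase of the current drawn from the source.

Step 1 — Angular frequency: ω = 2π·f = 2π·1.27e+04 = 7.98e+04 rad/s.
Step 2 — Component impedances:
  Z1: Z = R = 62.4 Ω
  Z2: Z = jωL = j·7.98e+04·0.0962 = 0 + j7676 Ω
  Z3: Z = 1/(jωC) = -j/(ω·C) = 0 - j127.9 Ω
Step 3 — With the output port shorted to ground, the output series arm Z2 runs from the junction to ground; the shunt arm Z3 also runs from the junction to ground. They appear in parallel: Z3 || Z2 = 0 - j130 Ω.
Step 4 — Series with input arm Z1: Z_in = Z1 + (Z3 || Z2) = 62.4 - j130 Ω = 144.2∠-64.4° Ω.
Step 5 — Source phasor: V = 208∠120.4° V = -105.3 + j179.4 V.
Step 6 — Ohm's law: I = V / Z_total = (-105.3 + j179.4) / (62.4 - j130) = -1.437 - j0.1198 A.
Step 7 — Convert to polar: |I| = 1.442 A, ∠I = -175.2°.

I = 1.442∠-175.2° A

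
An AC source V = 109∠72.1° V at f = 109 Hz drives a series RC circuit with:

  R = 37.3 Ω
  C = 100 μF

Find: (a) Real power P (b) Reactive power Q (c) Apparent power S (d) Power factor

Step 1 — Angular frequency: ω = 2π·f = 2π·109 = 684.9 rad/s.
Step 2 — Component impedances:
  R: Z = R = 37.3 Ω
  C: Z = 1/(jωC) = -j/(ω·C) = 0 - j14.6 Ω
Step 3 — Series combination: Z_total = R + C = 37.3 - j14.6 Ω = 40.06∠-21.4° Ω.
Step 4 — Source phasor: V = 109∠72.1° V = 33.5 + j103.7 V.
Step 5 — Current: I = V / Z = -0.1651 + j2.716 A = 2.721∠93.5° A.
Step 6 — Complex power: S = V·I* = 276.2 - j108.1 VA.
Step 7 — Real power: P = Re(S) = 276.2 W.
Step 8 — Reactive power: Q = Im(S) = -108.1 VAR.
Step 9 — Apparent power: |S| = 296.6 VA.
Step 10 — Power factor: PF = P/|S| = 0.9312 (leading).

(a) P = 276.2 W  (b) Q = -108.1 VAR  (c) S = 296.6 VA  (d) PF = 0.9312 (leading)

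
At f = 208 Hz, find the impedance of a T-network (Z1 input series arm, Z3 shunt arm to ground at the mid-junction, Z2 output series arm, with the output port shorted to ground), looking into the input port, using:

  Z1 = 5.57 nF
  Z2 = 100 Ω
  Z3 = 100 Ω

Step 1 — Angular frequency: ω = 2π·f = 2π·208 = 1307 rad/s.
Step 2 — Component impedances:
  Z1: Z = 1/(jωC) = -j/(ω·C) = 0 - j1.374e+05 Ω
  Z2: Z = R = 100 Ω
  Z3: Z = R = 100 Ω
Step 3 — With the output port shorted to ground, the output series arm Z2 runs from the junction to ground; the shunt arm Z3 also runs from the junction to ground. They appear in parallel: Z3 || Z2 = 50 Ω.
Step 4 — Series with input arm Z1: Z_in = Z1 + (Z3 || Z2) = 50 - j1.374e+05 Ω = 1.374e+05∠-90.0° Ω.

Z = 50 - j1.374e+05 Ω = 1.374e+05∠-90.0° Ω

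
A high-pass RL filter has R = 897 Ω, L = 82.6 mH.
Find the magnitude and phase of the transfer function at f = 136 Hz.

Step 1 — Angular frequency: ω = 2π·136 = 854.5 rad/s.
Step 2 — Transfer function: H(jω) = jωL/(R + jωL).
Step 3 — Numerator jωL = j·70.58; denominator R + jωL = 897 + j70.58.
Step 4 — H = 0.006154 + j0.0782.
Step 5 — Magnitude: |H| = 0.07845 (-22.1 dB); phase: φ = 85.5°.

|H| = 0.07845 (-22.1 dB), φ = 85.5°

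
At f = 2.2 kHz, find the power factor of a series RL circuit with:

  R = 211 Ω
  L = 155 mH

Step 1 — Angular frequency: ω = 2π·f = 2π·2200 = 1.382e+04 rad/s.
Step 2 — Component impedances:
  R: Z = R = 211 Ω
  L: Z = jωL = j·1.382e+04·0.155 = 0 + j2143 Ω
Step 3 — Series combination: Z_total = R + L = 211 + j2143 Ω = 2153∠84.4° Ω.
Step 4 — Power factor: PF = cos(φ) = Re(Z)/|Z| = 211/2152.9 = 0.09801.
Step 5 — Type: Im(Z) = 2143 ⇒ lagging (phase φ = 84.4°).

PF = 0.09801 (lagging, φ = 84.4°)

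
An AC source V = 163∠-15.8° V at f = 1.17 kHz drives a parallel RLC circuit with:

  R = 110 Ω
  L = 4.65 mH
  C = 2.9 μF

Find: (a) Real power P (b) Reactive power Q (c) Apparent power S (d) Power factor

Step 1 — Angular frequency: ω = 2π·f = 2π·1170 = 7351 rad/s.
Step 2 — Component impedances:
  R: Z = R = 110 Ω
  L: Z = jωL = j·7351·0.00465 = 0 + j34.18 Ω
  C: Z = 1/(jωC) = -j/(ω·C) = 0 - j46.91 Ω
Step 3 — Parallel combination: 1/Z_total = 1/R + 1/L + 1/C; Z_total = 62.43 + j54.5 Ω = 82.87∠41.1° Ω.
Step 4 — Source phasor: V = 163∠-15.8° V = 156.8 - j44.38 V.
Step 5 — Current: I = V / Z = 1.074 - j1.648 A = 1.967∠-56.9° A.
Step 6 — Complex power: S = V·I* = 241.5 + j210.8 VA.
Step 7 — Real power: P = Re(S) = 241.5 W.
Step 8 — Reactive power: Q = Im(S) = 210.8 VAR.
Step 9 — Apparent power: |S| = 320.6 VA.
Step 10 — Power factor: PF = P/|S| = 0.7534 (lagging).

(a) P = 241.5 W  (b) Q = 210.8 VAR  (c) S = 320.6 VA  (d) PF = 0.7534 (lagging)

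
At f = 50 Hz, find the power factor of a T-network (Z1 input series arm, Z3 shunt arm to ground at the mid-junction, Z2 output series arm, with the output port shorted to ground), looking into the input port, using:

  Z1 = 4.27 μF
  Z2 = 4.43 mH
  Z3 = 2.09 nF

Step 1 — Angular frequency: ω = 2π·f = 2π·50 = 314.2 rad/s.
Step 2 — Component impedances:
  Z1: Z = 1/(jωC) = -j/(ω·C) = 0 - j745.5 Ω
  Z2: Z = jωL = j·314.2·0.00443 = 0 + j1.392 Ω
  Z3: Z = 1/(jωC) = -j/(ω·C) = 0 - j1.523e+06 Ω
Step 3 — With the output port shorted to ground, the output series arm Z2 runs from the junction to ground; the shunt arm Z3 also runs from the junction to ground. They appear in parallel: Z3 || Z2 = 0 + j1.392 Ω.
Step 4 — Series with input arm Z1: Z_in = Z1 + (Z3 || Z2) = 0 - j744.1 Ω = 744.1∠-90.0° Ω.
Step 5 — Power factor: PF = cos(φ) = Re(Z)/|Z| = 0/744.1 = 0.
Step 6 — Type: Im(Z) = -744.1 ⇒ leading (phase φ = -90.0°).

PF = 0 (leading, φ = -90.0°)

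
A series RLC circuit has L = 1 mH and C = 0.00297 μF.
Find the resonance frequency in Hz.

Step 1 — Resonance condition Im(Z)=0 gives ω₀ = 1/√(LC).
Step 2 — ω₀ = 1/√(0.001·2.97e-09) = 5.803e+05 rad/s.
Step 3 — f₀ = ω₀/(2π) = 9.235e+04 Hz.

f₀ = 9.235e+04 Hz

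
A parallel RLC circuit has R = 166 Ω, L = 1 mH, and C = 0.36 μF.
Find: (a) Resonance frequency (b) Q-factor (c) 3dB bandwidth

Step 1 — Resonance: ω₀ = 1/√(LC) = 1/√(0.001·3.6e-07) = 5.27e+04 rad/s.
Step 2 — f₀ = ω₀/(2π) = 8388 Hz.
Step 3 — Parallel Q: Q = R/(ω₀L) = 166/(5.27e+04·0.001) = 3.15.
Step 4 — Bandwidth: Δω = ω₀/Q = 1.673e+04 rad/s; BW = Δω/(2π) = 2663 Hz.

(a) f₀ = 8388 Hz  (b) Q = 3.15  (c) BW = 2663 Hz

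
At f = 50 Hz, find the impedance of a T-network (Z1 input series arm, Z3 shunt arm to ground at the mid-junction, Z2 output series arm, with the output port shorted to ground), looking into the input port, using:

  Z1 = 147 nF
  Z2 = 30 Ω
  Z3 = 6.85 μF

Step 1 — Angular frequency: ω = 2π·f = 2π·50 = 314.2 rad/s.
Step 2 — Component impedances:
  Z1: Z = 1/(jωC) = -j/(ω·C) = 0 - j2.165e+04 Ω
  Z2: Z = R = 30 Ω
  Z3: Z = 1/(jωC) = -j/(ω·C) = 0 - j464.7 Ω
Step 3 — With the output port shorted to ground, the output series arm Z2 runs from the junction to ground; the shunt arm Z3 also runs from the junction to ground. They appear in parallel: Z3 || Z2 = 29.88 - j1.929 Ω.
Step 4 — Series with input arm Z1: Z_in = Z1 + (Z3 || Z2) = 29.88 - j2.166e+04 Ω = 2.166e+04∠-89.9° Ω.

Z = 29.88 - j2.166e+04 Ω = 2.166e+04∠-89.9° Ω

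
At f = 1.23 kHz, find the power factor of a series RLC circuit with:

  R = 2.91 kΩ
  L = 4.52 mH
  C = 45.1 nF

Step 1 — Angular frequency: ω = 2π·f = 2π·1230 = 7728 rad/s.
Step 2 — Component impedances:
  R: Z = R = 2910 Ω
  L: Z = jωL = j·7728·0.00452 = 0 + j34.93 Ω
  C: Z = 1/(jωC) = -j/(ω·C) = 0 - j2869 Ω
Step 3 — Series combination: Z_total = R + L + C = 2910 - j2834 Ω = 4062∠-44.2° Ω.
Step 4 — Power factor: PF = cos(φ) = Re(Z)/|Z| = 2910/4062 = 0.7164.
Step 5 — Type: Im(Z) = -2834 ⇒ leading (phase φ = -44.2°).

PF = 0.7164 (leading, φ = -44.2°)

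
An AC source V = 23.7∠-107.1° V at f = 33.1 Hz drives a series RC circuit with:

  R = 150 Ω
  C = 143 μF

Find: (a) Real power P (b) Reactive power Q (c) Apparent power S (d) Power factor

Step 1 — Angular frequency: ω = 2π·f = 2π·33.1 = 208 rad/s.
Step 2 — Component impedances:
  R: Z = R = 150 Ω
  C: Z = 1/(jωC) = -j/(ω·C) = 0 - j33.62 Ω
Step 3 — Series combination: Z_total = R + C = 150 - j33.62 Ω = 153.7∠-12.6° Ω.
Step 4 — Source phasor: V = 23.7∠-107.1° V = -6.969 - j22.65 V.
Step 5 — Current: I = V / Z = -0.012 - j0.1537 A = 0.1542∠-94.5° A.
Step 6 — Complex power: S = V·I* = 3.565 - j0.7992 VA.
Step 7 — Real power: P = Re(S) = 3.565 W.
Step 8 — Reactive power: Q = Im(S) = -0.7992 VAR.
Step 9 — Apparent power: |S| = 3.654 VA.
Step 10 — Power factor: PF = P/|S| = 0.9758 (leading).

(a) P = 3.565 W  (b) Q = -0.7992 VAR  (c) S = 3.654 VA  (d) PF = 0.9758 (leading)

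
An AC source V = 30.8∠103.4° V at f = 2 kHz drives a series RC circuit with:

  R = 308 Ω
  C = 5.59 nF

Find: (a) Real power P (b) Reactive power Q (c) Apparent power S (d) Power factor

Step 1 — Angular frequency: ω = 2π·f = 2π·2000 = 1.257e+04 rad/s.
Step 2 — Component impedances:
  R: Z = R = 308 Ω
  C: Z = 1/(jωC) = -j/(ω·C) = 0 - j1.424e+04 Ω
Step 3 — Series combination: Z_total = R + C = 308 - j1.424e+04 Ω = 1.424e+04∠-88.8° Ω.
Step 4 — Source phasor: V = 30.8∠103.4° V = -7.138 + j29.96 V.
Step 5 — Current: I = V / Z = -0.002115 - j0.0004557 A = 0.002163∠-167.8° A.
Step 6 — Complex power: S = V·I* = 0.001441 - j0.06661 VA.
Step 7 — Real power: P = Re(S) = 0.001441 W.
Step 8 — Reactive power: Q = Im(S) = -0.06661 VAR.
Step 9 — Apparent power: |S| = 0.06662 VA.
Step 10 — Power factor: PF = P/|S| = 0.02163 (leading).

(a) P = 0.001441 W  (b) Q = -0.06661 VAR  (c) S = 0.06662 VA  (d) PF = 0.02163 (leading)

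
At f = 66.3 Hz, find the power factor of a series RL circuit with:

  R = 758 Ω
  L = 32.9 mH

Step 1 — Angular frequency: ω = 2π·f = 2π·66.3 = 416.6 rad/s.
Step 2 — Component impedances:
  R: Z = R = 758 Ω
  L: Z = jωL = j·416.6·0.0329 = 0 + j13.71 Ω
Step 3 — Series combination: Z_total = R + L = 758 + j13.71 Ω = 758.1∠1.0° Ω.
Step 4 — Power factor: PF = cos(φ) = Re(Z)/|Z| = 758/758.12 = 0.9998.
Step 5 — Type: Im(Z) = 13.71 ⇒ lagging (phase φ = 1.0°).

PF = 0.9998 (lagging, φ = 1.0°)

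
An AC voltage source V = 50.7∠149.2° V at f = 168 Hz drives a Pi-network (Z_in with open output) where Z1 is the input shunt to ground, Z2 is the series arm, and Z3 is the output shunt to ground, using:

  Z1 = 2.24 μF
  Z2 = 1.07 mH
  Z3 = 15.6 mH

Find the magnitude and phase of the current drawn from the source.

Step 1 — Angular frequency: ω = 2π·f = 2π·168 = 1056 rad/s.
Step 2 — Component impedances:
  Z1: Z = 1/(jωC) = -j/(ω·C) = 0 - j422.9 Ω
  Z2: Z = jωL = j·1056·0.00107 = 0 + j1.129 Ω
  Z3: Z = jωL = j·1056·0.0156 = 0 + j16.47 Ω
Step 3 — With open output, the series arm Z2 and the output shunt Z3 appear in series to ground: Z2 + Z3 = 0 + j17.6 Ω.
Step 4 — Parallel with input shunt Z1: Z_in = Z1 || (Z2 + Z3) = 0 + j18.36 Ω = 18.36∠90.0° Ω.
Step 5 — Source phasor: V = 50.7∠149.2° V = -43.55 + j25.96 V.
Step 6 — Ohm's law: I = V / Z_total = (-43.55 + j25.96) / (0 + j18.36) = 1.414 + j2.372 A.
Step 7 — Convert to polar: |I| = 2.761 A, ∠I = 59.2°.

I = 2.761∠59.2° A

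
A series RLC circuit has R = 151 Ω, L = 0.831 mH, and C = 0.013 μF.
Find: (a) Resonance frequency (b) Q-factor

Step 1 — Resonance condition Im(Z)=0 gives ω₀ = 1/√(LC).
Step 2 — ω₀ = 1/√(0.000831·1.3e-08) = 3.042e+05 rad/s.
Step 3 — f₀ = ω₀/(2π) = 4.842e+04 Hz.
Step 4 — Series Q: Q = ω₀L/R = 3.042e+05·0.000831/151 = 1.674.

(a) f₀ = 4.842e+04 Hz  (b) Q = 1.674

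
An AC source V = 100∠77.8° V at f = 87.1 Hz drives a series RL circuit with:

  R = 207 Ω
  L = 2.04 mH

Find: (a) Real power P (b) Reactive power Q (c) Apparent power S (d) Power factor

Step 1 — Angular frequency: ω = 2π·f = 2π·87.1 = 547.3 rad/s.
Step 2 — Component impedances:
  R: Z = R = 207 Ω
  L: Z = jωL = j·547.3·0.00204 = 0 + j1.116 Ω
Step 3 — Series combination: Z_total = R + L = 207 + j1.116 Ω = 207∠0.3° Ω.
Step 4 — Source phasor: V = 100∠77.8° V = 21.13 + j97.74 V.
Step 5 — Current: I = V / Z = 0.1046 + j0.4716 A = 0.4831∠77.5° A.
Step 6 — Complex power: S = V·I* = 48.31 + j0.2605 VA.
Step 7 — Real power: P = Re(S) = 48.31 W.
Step 8 — Reactive power: Q = Im(S) = 0.2605 VAR.
Step 9 — Apparent power: |S| = 48.31 VA.
Step 10 — Power factor: PF = P/|S| = 1 (lagging).

(a) P = 48.31 W  (b) Q = 0.2605 VAR  (c) S = 48.31 VA  (d) PF = 1 (lagging)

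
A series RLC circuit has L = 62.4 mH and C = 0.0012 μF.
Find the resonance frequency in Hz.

Step 1 — Resonance condition Im(Z)=0 gives ω₀ = 1/√(LC).
Step 2 — ω₀ = 1/√(0.0624·1.2e-09) = 1.156e+05 rad/s.
Step 3 — f₀ = ω₀/(2π) = 1.839e+04 Hz.

f₀ = 1.839e+04 Hz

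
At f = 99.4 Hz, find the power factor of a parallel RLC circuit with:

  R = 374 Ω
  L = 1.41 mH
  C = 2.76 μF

Step 1 — Angular frequency: ω = 2π·f = 2π·99.4 = 624.5 rad/s.
Step 2 — Component impedances:
  R: Z = R = 374 Ω
  L: Z = jωL = j·624.5·0.00141 = 0 + j0.8806 Ω
  C: Z = 1/(jωC) = -j/(ω·C) = 0 - j580.1 Ω
Step 3 — Parallel combination: 1/Z_total = 1/R + 1/L + 1/C; Z_total = 0.00208 + j0.8819 Ω = 0.8819∠89.9° Ω.
Step 4 — Power factor: PF = cos(φ) = Re(Z)/|Z| = 0.0020798/0.88195 = 0.002358.
Step 5 — Type: Im(Z) = 0.8819 ⇒ lagging (phase φ = 89.9°).

PF = 0.002358 (lagging, φ = 89.9°)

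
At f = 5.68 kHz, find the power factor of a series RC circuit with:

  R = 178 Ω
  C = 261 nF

Step 1 — Angular frequency: ω = 2π·f = 2π·5680 = 3.569e+04 rad/s.
Step 2 — Component impedances:
  R: Z = R = 178 Ω
  C: Z = 1/(jωC) = -j/(ω·C) = 0 - j107.4 Ω
Step 3 — Series combination: Z_total = R + C = 178 - j107.4 Ω = 207.9∠-31.1° Ω.
Step 4 — Power factor: PF = cos(φ) = Re(Z)/|Z| = 178/207.87 = 0.8563.
Step 5 — Type: Im(Z) = -107.4 ⇒ leading (phase φ = -31.1°).

PF = 0.8563 (leading, φ = -31.1°)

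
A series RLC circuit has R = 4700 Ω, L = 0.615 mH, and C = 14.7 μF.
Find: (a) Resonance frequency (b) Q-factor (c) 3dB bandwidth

Step 1 — Resonance: ω₀ = 1/√(LC) = 1/√(0.000615·1.47e-05) = 1.052e+04 rad/s.
Step 2 — f₀ = ω₀/(2π) = 1674 Hz.
Step 3 — Series Q: Q = ω₀L/R = 1.052e+04·0.000615/4700 = 0.001376.
Step 4 — Bandwidth: Δω = ω₀/Q = 7.642e+06 rad/s; BW = Δω/(2π) = 1.216e+06 Hz.

(a) f₀ = 1674 Hz  (b) Q = 0.001376  (c) BW = 1.216e+06 Hz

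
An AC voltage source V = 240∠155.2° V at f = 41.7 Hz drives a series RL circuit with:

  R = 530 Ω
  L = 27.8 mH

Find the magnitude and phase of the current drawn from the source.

Step 1 — Angular frequency: ω = 2π·f = 2π·41.7 = 262 rad/s.
Step 2 — Component impedances:
  R: Z = R = 530 Ω
  L: Z = jωL = j·262·0.0278 = 0 + j7.284 Ω
Step 3 — Series combination: Z_total = R + L = 530 + j7.284 Ω = 530.1∠0.8° Ω.
Step 4 — Source phasor: V = 240∠155.2° V = -217.9 + j100.7 V.
Step 5 — Ohm's law: I = V / Z_total = (-217.9 + j100.7) / (530 + j7.284) = -0.4084 + j0.1956 A.
Step 6 — Convert to polar: |I| = 0.4528 A, ∠I = 154.4°.

I = 0.4528∠154.4° A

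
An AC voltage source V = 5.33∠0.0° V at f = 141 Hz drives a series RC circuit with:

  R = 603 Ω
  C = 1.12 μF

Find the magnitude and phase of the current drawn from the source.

Step 1 — Angular frequency: ω = 2π·f = 2π·141 = 885.9 rad/s.
Step 2 — Component impedances:
  R: Z = R = 603 Ω
  C: Z = 1/(jωC) = -j/(ω·C) = 0 - j1008 Ω
Step 3 — Series combination: Z_total = R + C = 603 - j1008 Ω = 1174∠-59.1° Ω.
Step 4 — Source phasor: V = 5.33∠0.0° V = 5.33 V.
Step 5 — Ohm's law: I = V / Z_total = (5.33) / (603 - j1008) = 0.00233 + j0.003894 A.
Step 6 — Convert to polar: |I| = 0.004538 A, ∠I = 59.1°.

I = 0.004538∠59.1° A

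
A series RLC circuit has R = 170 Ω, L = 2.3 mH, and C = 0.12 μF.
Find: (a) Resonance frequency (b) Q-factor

Step 1 — Resonance condition Im(Z)=0 gives ω₀ = 1/√(LC).
Step 2 — ω₀ = 1/√(0.0023·1.2e-07) = 6.019e+04 rad/s.
Step 3 — f₀ = ω₀/(2π) = 9580 Hz.
Step 4 — Series Q: Q = ω₀L/R = 6.019e+04·0.0023/170 = 0.8144.

(a) f₀ = 9580 Hz  (b) Q = 0.8144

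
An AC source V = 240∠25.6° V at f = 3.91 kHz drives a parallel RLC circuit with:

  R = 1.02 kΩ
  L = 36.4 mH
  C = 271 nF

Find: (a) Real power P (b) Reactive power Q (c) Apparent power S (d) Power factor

Step 1 — Angular frequency: ω = 2π·f = 2π·3910 = 2.457e+04 rad/s.
Step 2 — Component impedances:
  R: Z = R = 1020 Ω
  L: Z = jωL = j·2.457e+04·0.0364 = 0 + j894.2 Ω
  C: Z = 1/(jωC) = -j/(ω·C) = 0 - j150.2 Ω
Step 3 — Parallel combination: 1/Z_total = 1/R + 1/L + 1/C; Z_total = 30.98 - j175 Ω = 177.8∠-80.0° Ω.
Step 4 — Source phasor: V = 240∠25.6° V = 216.4 + j103.7 V.
Step 5 — Current: I = V / Z = -0.3623 + j1.301 A = 1.35∠105.6° A.
Step 6 — Complex power: S = V·I* = 56.47 - j319.1 VA.
Step 7 — Real power: P = Re(S) = 56.47 W.
Step 8 — Reactive power: Q = Im(S) = -319.1 VAR.
Step 9 — Apparent power: |S| = 324 VA.
Step 10 — Power factor: PF = P/|S| = 0.1743 (leading).

(a) P = 56.47 W  (b) Q = -319.1 VAR  (c) S = 324 VA  (d) PF = 0.1743 (leading)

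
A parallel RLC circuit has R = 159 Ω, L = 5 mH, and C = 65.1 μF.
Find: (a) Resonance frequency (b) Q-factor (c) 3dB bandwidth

Step 1 — Resonance: ω₀ = 1/√(LC) = 1/√(0.005·6.51e-05) = 1753 rad/s.
Step 2 — f₀ = ω₀/(2π) = 279 Hz.
Step 3 — Parallel Q: Q = R/(ω₀L) = 159/(1753·0.005) = 18.14.
Step 4 — Bandwidth: Δω = ω₀/Q = 96.61 rad/s; BW = Δω/(2π) = 15.38 Hz.

(a) f₀ = 279 Hz  (b) Q = 18.14  (c) BW = 15.38 Hz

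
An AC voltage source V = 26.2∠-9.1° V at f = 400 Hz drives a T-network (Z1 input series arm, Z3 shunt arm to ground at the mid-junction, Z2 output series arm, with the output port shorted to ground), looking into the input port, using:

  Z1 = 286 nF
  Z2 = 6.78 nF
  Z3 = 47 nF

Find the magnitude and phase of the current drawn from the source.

Step 1 — Angular frequency: ω = 2π·f = 2π·400 = 2513 rad/s.
Step 2 — Component impedances:
  Z1: Z = 1/(jωC) = -j/(ω·C) = 0 - j1391 Ω
  Z2: Z = 1/(jωC) = -j/(ω·C) = 0 - j5.869e+04 Ω
  Z3: Z = 1/(jωC) = -j/(ω·C) = 0 - j8466 Ω
Step 3 — With the output port shorted to ground, the output series arm Z2 runs from the junction to ground; the shunt arm Z3 also runs from the junction to ground. They appear in parallel: Z3 || Z2 = 0 - j7398 Ω.
Step 4 — Series with input arm Z1: Z_in = Z1 + (Z3 || Z2) = 0 - j8790 Ω = 8790∠-90.0° Ω.
Step 5 — Source phasor: V = 26.2∠-9.1° V = 25.87 - j4.144 V.
Step 6 — Ohm's law: I = V / Z_total = (25.87 - j4.144) / (0 - j8790) = 0.0004714 + j0.002943 A.
Step 7 — Convert to polar: |I| = 0.002981 A, ∠I = 80.9°.

I = 0.002981∠80.9° A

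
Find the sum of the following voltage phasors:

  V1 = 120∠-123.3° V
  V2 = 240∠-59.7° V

Step 1 — Convert each phasor to rectangular form:
  V1 = 120·(cos(-123.3°) + j·sin(-123.3°)) = -65.88 - j100.3 V
  V2 = 240·(cos(-59.7°) + j·sin(-59.7°)) = 121.1 - j207.2 V
Step 2 — Sum components: V_total = 55.2 - j307.5 V.
Step 3 — Convert to polar: |V_total| = 312.4 V, ∠V_total = -79.8°.

V_total = 312.4∠-79.8° V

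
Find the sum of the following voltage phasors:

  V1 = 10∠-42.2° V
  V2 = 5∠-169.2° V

Step 1 — Convert each phasor to rectangular form:
  V1 = 10·(cos(-42.2°) + j·sin(-42.2°)) = 7.408 - j6.717 V
  V2 = 5·(cos(-169.2°) + j·sin(-169.2°)) = -4.911 - j0.9369 V
Step 2 — Sum components: V_total = 2.497 - j7.654 V.
Step 3 — Convert to polar: |V_total| = 8.051 V, ∠V_total = -71.9°.

V_total = 8.051∠-71.9° V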